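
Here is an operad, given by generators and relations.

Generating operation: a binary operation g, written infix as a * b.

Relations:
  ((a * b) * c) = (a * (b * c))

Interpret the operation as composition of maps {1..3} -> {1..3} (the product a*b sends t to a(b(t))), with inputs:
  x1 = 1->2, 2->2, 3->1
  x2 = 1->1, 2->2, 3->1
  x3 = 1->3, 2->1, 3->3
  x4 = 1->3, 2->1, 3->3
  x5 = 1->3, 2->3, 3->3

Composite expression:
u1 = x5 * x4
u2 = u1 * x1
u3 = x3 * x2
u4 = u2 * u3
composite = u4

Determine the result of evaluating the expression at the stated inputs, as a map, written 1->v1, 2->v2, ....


1->3, 2->3, 3->3


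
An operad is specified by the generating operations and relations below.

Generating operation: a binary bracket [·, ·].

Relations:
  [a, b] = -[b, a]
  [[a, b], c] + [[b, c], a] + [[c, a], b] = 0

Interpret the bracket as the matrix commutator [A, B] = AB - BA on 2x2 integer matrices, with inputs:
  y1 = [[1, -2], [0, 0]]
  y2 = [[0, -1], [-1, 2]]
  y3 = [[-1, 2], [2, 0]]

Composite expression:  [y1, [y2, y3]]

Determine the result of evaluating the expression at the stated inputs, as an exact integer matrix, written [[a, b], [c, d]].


[y2, y3] = [[0, -5], [5, 0]]
[y1, [y2, y3]] = [[-10, -5], [-5, 10]]

[[-10, -5], [-5, 10]]


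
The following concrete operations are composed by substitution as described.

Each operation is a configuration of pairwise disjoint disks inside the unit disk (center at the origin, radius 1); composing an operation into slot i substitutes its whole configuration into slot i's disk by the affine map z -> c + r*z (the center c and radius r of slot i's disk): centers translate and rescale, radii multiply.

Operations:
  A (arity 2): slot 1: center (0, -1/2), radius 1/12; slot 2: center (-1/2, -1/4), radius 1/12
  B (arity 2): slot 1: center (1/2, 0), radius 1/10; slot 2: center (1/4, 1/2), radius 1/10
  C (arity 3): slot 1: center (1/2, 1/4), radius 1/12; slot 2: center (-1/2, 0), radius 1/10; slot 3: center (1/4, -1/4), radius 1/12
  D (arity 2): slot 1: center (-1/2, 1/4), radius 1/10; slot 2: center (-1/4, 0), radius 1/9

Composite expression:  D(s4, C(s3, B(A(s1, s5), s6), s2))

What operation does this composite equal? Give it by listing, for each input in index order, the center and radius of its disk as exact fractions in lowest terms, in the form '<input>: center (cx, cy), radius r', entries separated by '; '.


Affine substitution under D: radii multiply and s-centers shift.
input s4: composing its 1 substitution step yields center (-1/2, 1/4), radius 1/10
input s3: composing its 2 substitution steps yields center (-7/36, 1/36), radius 1/108
input s1: composing its 4 substitution steps yields center (-3/10, -1/1800), radius 1/10800
input s5: composing its 4 substitution steps yields center (-541/1800, -1/3600), radius 1/10800
input s6: composing its 3 substitution steps yields center (-109/360, 1/180), radius 1/900
input s2: composing its 2 substitution steps yields center (-2/9, -1/36), radius 1/108

s1: center (-3/10, -1/1800), radius 1/10800; s2: center (-2/9, -1/36), radius 1/108; s3: center (-7/36, 1/36), radius 1/108; s4: center (-1/2, 1/4), radius 1/10; s5: center (-541/1800, -1/3600), radius 1/10800; s6: center (-109/360, 1/180), radius 1/900


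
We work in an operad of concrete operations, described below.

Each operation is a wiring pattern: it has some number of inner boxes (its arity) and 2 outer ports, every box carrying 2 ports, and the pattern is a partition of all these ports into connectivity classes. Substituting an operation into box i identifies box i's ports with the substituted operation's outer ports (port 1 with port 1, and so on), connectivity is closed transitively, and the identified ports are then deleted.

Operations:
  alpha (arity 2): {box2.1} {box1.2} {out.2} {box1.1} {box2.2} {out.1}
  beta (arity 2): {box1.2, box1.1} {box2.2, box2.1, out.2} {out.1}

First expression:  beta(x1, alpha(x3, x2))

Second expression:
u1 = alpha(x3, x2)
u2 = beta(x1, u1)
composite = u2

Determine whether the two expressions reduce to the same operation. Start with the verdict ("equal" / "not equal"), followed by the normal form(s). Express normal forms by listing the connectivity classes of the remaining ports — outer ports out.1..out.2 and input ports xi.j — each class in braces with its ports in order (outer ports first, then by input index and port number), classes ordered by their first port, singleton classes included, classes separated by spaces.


Reducing the first expression gives {out.1} {out.2} {x1.1, x1.2} {x2.1} {x2.2} {x3.1} {x3.2}
Reducing the second expression gives {out.1} {out.2} {x1.1, x1.2} {x2.1} {x2.2} {x3.1} {x3.2}
The forms coincide; equal.

equal; the common form is {out.1} {out.2} {x1.1, x1.2} {x2.1} {x2.2} {x3.1} {x3.2}


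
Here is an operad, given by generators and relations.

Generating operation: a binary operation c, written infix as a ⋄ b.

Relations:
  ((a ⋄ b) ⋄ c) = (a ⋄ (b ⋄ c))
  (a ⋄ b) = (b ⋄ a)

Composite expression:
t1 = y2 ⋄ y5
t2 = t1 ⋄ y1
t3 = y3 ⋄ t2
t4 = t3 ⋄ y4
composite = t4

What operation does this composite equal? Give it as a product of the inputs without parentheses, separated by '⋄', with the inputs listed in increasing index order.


y1 ⋄ y2 ⋄ y3 ⋄ y4 ⋄ y5

Both nesting and order wash out for c; what remains is which y's occur.
(y2 ⋄ y5) spells out as y2 ⋄ y5
((y2 ⋄ y5) ⋄ y1) spells out as y2 ⋄ y5 ⋄ y1
(y3 ⋄ ((y2 ⋄ y5) ⋄ y1)) spells out as y3 ⋄ y2 ⋄ y5 ⋄ y1
((y3 ⋄ ((y2 ⋄ y5) ⋄ y1)) ⋄ y4) spells out as y3 ⋄ y2 ⋄ y5 ⋄ y1 ⋄ y4
putting the inputs in ascending order: y1 ⋄ y2 ⋄ y3 ⋄ y4 ⋄ y5


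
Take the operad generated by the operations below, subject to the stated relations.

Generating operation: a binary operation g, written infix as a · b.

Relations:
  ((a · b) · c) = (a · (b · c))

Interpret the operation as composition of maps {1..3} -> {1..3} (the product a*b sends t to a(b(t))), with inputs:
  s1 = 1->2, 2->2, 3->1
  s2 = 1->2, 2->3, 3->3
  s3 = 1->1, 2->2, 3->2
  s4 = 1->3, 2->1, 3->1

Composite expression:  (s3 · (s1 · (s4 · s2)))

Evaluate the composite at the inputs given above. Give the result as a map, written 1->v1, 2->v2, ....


(s4 · s2) = 1->1, 2->1, 3->1
(s1 · (s4 · s2)) = 1->2, 2->2, 3->2
(s3 · (s1 · (s4 · s2))) = 1->2, 2->2, 3->2

1->2, 2->2, 3->2


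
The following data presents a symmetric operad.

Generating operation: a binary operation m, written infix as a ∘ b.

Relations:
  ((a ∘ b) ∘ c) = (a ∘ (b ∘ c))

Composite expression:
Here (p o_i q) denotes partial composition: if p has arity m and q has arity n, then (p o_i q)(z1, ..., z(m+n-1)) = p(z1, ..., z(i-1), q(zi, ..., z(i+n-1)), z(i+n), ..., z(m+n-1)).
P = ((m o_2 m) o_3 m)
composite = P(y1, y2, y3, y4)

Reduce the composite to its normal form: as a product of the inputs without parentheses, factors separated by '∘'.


y1 ∘ y2 ∘ y3 ∘ y4


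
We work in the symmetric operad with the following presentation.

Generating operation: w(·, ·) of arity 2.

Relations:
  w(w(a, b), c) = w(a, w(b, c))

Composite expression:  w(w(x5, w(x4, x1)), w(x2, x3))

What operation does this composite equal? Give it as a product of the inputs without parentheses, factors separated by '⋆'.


x5 ⋆ x4 ⋆ x1 ⋆ x2 ⋆ x3


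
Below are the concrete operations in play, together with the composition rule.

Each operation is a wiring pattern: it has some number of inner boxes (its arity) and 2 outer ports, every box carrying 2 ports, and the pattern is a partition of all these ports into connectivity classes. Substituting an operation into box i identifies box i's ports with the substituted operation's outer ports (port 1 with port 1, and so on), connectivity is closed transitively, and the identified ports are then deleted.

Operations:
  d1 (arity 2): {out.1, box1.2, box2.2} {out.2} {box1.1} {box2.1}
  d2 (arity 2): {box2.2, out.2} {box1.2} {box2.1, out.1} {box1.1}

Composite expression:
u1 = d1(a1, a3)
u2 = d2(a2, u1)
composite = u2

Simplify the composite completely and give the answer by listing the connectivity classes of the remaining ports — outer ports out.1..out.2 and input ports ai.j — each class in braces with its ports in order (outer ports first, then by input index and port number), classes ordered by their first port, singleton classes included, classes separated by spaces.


{out.1, a1.2, a3.2} {out.2} {a1.1} {a2.1} {a2.2} {a3.1}

After gluing at d2, chains via deleted ports link the a-ports.
after d1, the pattern on (a1, a3) reads {out.1, a1.2, a3.2} {out.2} {a1.1} {a3.1} (out.j = its outer ports)
after d2, the pattern on (a2, a1, a3) reads {out.1, a1.2, a3.2} {out.2} {a1.1} {a2.1} {a2.2} {a3.1} (out.j = its outer ports)


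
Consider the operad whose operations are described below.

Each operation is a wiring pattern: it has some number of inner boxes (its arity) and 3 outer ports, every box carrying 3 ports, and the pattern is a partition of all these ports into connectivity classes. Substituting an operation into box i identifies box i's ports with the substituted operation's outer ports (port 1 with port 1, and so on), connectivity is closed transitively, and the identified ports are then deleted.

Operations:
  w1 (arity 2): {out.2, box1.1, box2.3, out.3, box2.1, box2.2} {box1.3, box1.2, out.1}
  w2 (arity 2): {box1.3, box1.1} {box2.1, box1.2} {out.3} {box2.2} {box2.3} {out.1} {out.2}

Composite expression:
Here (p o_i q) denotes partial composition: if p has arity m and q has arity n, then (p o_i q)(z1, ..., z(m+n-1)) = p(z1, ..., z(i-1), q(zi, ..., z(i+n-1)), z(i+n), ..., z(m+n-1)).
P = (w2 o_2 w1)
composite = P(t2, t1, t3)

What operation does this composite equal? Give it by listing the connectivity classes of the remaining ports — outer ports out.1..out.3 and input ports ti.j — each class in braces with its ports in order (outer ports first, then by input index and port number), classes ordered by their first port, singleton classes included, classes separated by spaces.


{out.1} {out.2} {out.3} {t1.1, t3.1, t3.2, t3.3} {t1.2, t1.3, t2.2} {t2.1, t2.3}

Treat the ports identified at w2 as solder joints: merge, then drop.
the subtree at w1 composes to {out.1, t1.2, t1.3} {out.2, out.3, t1.1, t3.1, t3.2, t3.3} on (t1, t3); out.j = own outer ports
the subtree at w2 composes to {out.1} {out.2} {out.3} {t1.1, t3.1, t3.2, t3.3} {t1.2, t1.3, t2.2} {t2.1, t2.3} on (t2, t1, t3); out.j = own outer ports


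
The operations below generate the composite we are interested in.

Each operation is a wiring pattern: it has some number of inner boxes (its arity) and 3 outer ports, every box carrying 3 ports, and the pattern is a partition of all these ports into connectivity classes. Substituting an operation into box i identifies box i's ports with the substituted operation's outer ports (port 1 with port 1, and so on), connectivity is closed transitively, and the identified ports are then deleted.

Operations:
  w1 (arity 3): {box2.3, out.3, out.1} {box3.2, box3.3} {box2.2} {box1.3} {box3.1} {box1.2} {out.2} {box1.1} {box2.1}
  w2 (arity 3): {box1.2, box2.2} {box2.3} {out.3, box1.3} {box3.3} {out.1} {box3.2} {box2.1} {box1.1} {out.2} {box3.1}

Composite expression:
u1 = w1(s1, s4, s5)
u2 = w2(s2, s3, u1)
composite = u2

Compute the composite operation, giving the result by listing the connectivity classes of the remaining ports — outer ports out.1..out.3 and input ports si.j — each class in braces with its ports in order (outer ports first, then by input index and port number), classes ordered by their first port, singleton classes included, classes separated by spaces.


{out.1} {out.2} {out.3, s2.3} {s1.1} {s1.2} {s1.3} {s2.1} {s2.2, s3.2} {s3.1} {s3.3} {s4.1} {s4.2} {s4.3} {s5.1} {s5.2, s5.3}

After gluing at w2, chains via deleted ports link the s-ports.
through w1, on inputs (s1, s4, s5): {out.1, out.3, s4.3} {out.2} {s1.1} {s1.2} {s1.3} {s4.1} {s4.2} {s5.1} {s5.2, s5.3} (out.j = stage outer ports)
through w2, on inputs (s2, s3, s1, s4, s5): {out.1} {out.2} {out.3, s2.3} {s1.1} {s1.2} {s1.3} {s2.1} {s2.2, s3.2} {s3.1} {s3.3} {s4.1} {s4.2} {s4.3} {s5.1} {s5.2, s5.3} (out.j = stage outer ports)


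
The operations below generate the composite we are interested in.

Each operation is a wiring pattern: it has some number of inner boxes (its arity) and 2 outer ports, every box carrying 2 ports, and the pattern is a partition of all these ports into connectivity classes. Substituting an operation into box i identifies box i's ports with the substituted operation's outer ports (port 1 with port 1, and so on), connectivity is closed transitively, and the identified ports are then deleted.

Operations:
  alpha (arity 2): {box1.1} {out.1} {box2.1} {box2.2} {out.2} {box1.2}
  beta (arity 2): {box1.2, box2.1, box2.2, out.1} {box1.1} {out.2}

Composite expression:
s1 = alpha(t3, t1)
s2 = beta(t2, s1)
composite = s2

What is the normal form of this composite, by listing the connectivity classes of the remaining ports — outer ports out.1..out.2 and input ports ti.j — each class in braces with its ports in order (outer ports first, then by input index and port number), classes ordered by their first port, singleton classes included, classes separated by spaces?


{out.1, t2.2} {out.2} {t1.1} {t1.2} {t2.1} {t3.1} {t3.2}

Reachability decides: close wires over beta-identified ports.
stage alpha: inputs (t3, t1), connectivity {out.1} {out.2} {t1.1} {t1.2} {t3.1} {t3.2}, out.j its boundary
stage beta: inputs (t2, t3, t1), connectivity {out.1, t2.2} {out.2} {t1.1} {t1.2} {t2.1} {t3.1} {t3.2}, out.j its boundary


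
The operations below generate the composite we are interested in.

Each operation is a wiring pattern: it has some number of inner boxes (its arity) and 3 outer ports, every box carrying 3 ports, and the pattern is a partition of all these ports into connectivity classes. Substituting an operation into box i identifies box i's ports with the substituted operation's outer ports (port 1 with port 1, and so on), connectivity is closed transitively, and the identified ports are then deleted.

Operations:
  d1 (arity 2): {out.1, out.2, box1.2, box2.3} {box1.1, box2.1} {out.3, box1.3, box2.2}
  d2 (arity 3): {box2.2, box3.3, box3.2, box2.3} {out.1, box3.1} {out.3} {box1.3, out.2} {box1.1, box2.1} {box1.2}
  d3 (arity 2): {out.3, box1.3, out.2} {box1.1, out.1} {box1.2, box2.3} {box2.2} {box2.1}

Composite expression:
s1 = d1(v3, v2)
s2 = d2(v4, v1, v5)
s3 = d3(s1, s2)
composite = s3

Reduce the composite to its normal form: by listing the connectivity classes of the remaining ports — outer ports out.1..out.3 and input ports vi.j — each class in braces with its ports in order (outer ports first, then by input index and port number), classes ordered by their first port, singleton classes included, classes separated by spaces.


{out.1, v2.3, v3.2} {out.2, out.3, v2.2, v3.3} {v1.1, v4.1} {v1.2, v1.3, v5.2, v5.3} {v2.1, v3.1} {v4.2} {v4.3} {v5.1}

Substituting into d3 glues patterns; closure does the rest.
stage d1: inputs (v3, v2), connectivity {out.1, out.2, v2.3, v3.2} {out.3, v2.2, v3.3} {v2.1, v3.1}, out.j its boundary
stage d2: inputs (v4, v1, v5), connectivity {out.1, v5.1} {out.2, v4.3} {out.3} {v1.1, v4.1} {v1.2, v1.3, v5.2, v5.3} {v4.2}, out.j its boundary
stage d3: inputs (v3, v2, v4, v1, v5), connectivity {out.1, v2.3, v3.2} {out.2, out.3, v2.2, v3.3} {v1.1, v4.1} {v1.2, v1.3, v5.2, v5.3} {v2.1, v3.1} {v4.2} {v4.3} {v5.1}, out.j its boundary


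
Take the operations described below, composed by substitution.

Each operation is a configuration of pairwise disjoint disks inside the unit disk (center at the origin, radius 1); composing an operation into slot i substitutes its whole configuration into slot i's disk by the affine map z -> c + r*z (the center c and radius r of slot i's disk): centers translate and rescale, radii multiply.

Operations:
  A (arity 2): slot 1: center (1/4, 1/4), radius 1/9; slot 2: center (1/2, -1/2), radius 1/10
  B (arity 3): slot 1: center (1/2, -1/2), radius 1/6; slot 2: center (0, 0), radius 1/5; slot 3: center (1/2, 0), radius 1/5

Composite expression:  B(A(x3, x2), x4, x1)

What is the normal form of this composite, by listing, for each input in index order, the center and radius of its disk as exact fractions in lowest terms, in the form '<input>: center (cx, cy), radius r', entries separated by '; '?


x1: center (1/2, 0), radius 1/5; x2: center (7/12, -7/12), radius 1/60; x3: center (13/24, -11/24), radius 1/54; x4: center (0, 0), radius 1/5

Follow each x-input down from B: c' goes to c + r*c', radius to r*r'.
x3: after 2 affine steps, its disk has center (13/24, -11/24), radius 1/54
x2: after 2 affine steps, its disk has center (7/12, -7/12), radius 1/60
x4: after 1 affine step, its disk has center (0, 0), radius 1/5
x1: after 1 affine step, its disk has center (1/2, 0), radius 1/5


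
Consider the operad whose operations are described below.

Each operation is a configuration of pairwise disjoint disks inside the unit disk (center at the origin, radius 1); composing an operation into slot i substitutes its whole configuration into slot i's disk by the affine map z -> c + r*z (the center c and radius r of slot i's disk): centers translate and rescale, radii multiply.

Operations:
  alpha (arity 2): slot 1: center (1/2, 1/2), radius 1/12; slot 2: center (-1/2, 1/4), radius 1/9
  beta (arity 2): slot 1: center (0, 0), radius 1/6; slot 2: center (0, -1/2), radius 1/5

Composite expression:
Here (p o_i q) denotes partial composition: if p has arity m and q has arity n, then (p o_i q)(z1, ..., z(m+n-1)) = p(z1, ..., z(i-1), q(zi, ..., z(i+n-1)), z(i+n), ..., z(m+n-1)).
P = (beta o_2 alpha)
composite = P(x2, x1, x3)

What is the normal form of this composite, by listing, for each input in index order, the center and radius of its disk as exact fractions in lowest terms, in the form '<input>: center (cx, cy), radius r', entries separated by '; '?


Each x-disk chains the slot maps above it in beta; radii multiply.
input x2: composing its 1 substitution step yields center (0, 0), radius 1/6
input x1: composing its 2 substitution steps yields center (1/10, -2/5), radius 1/60
input x3: composing its 2 substitution steps yields center (-1/10, -9/20), radius 1/45

x1: center (1/10, -2/5), radius 1/60; x2: center (0, 0), radius 1/6; x3: center (-1/10, -9/20), radius 1/45


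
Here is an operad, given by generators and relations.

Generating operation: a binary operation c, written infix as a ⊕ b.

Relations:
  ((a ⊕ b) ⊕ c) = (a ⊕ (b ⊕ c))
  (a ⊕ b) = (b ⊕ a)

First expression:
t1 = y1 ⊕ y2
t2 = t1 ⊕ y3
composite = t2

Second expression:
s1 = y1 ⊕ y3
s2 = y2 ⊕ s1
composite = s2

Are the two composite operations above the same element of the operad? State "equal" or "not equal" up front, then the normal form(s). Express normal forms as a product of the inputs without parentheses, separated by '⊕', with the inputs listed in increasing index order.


The first expression reduces to y1 ⊕ y2 ⊕ y3
The second expression reduces to y1 ⊕ y2 ⊕ y3
The normal forms match — equal.

equal: each reduces to y1 ⊕ y2 ⊕ y3


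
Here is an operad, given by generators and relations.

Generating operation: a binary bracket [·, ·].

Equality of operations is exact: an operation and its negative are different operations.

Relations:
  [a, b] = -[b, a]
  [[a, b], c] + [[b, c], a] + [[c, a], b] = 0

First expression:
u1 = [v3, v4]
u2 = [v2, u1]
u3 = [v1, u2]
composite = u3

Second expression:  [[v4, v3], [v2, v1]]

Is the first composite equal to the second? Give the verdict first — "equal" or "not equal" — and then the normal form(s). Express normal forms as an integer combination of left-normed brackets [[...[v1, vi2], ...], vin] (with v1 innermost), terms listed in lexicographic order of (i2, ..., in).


The first expression, normalized: [[[v1, v2], v3], v4] - [[[v1, v2], v4], v3] - [[[v1, v3], v4], v2] + [[[v1, v4], v3], v2]
The second expression, normalized: -[[[v1, v2], v3], v4] + [[[v1, v2], v4], v3]
No match — not equal.

not equal; first: [[[v1, v2], v3], v4] - [[[v1, v2], v4], v3] - [[[v1, v3], v4], v2] + [[[v1, v4], v3], v2]; second: -[[[v1, v2], v3], v4] + [[[v1, v2], v4], v3]


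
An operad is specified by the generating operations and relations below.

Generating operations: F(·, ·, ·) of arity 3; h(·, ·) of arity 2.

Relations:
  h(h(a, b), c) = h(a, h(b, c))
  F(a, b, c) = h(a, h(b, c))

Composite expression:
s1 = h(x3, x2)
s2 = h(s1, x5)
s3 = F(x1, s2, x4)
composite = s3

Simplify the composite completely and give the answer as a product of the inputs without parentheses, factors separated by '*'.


All parenthesizations of F agree; list the x-inputs left to right.
h(x3, x2) flattens to x3 * x2
h(h(x3, x2), x5) flattens to x3 * x2 * x5
F(x1, h(h(x3, x2), x5), x4) flattens to x1 * x3 * x2 * x5 * x4

x1 * x3 * x2 * x5 * x4


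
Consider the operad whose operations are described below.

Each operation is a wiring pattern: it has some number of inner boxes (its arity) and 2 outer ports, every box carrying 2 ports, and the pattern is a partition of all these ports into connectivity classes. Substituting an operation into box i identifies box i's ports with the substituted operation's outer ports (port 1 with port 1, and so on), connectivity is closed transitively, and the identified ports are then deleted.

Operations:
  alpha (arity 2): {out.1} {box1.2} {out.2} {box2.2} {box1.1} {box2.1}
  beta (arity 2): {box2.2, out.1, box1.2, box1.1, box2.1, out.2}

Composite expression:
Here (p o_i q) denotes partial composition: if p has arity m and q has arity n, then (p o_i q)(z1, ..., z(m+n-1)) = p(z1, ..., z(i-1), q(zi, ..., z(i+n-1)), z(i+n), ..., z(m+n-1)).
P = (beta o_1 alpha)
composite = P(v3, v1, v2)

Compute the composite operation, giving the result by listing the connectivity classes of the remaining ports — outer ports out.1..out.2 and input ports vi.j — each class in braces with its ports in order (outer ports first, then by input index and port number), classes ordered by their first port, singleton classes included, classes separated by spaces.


Two ports join when wires chain via beta-identified ports.
the subtree at alpha composes to {out.1} {out.2} {v1.1} {v1.2} {v3.1} {v3.2} on (v3, v1); out.j = own outer ports
the subtree at beta composes to {out.1, out.2, v2.1, v2.2} {v1.1} {v1.2} {v3.1} {v3.2} on (v3, v1, v2); out.j = own outer ports

{out.1, out.2, v2.1, v2.2} {v1.1} {v1.2} {v3.1} {v3.2}


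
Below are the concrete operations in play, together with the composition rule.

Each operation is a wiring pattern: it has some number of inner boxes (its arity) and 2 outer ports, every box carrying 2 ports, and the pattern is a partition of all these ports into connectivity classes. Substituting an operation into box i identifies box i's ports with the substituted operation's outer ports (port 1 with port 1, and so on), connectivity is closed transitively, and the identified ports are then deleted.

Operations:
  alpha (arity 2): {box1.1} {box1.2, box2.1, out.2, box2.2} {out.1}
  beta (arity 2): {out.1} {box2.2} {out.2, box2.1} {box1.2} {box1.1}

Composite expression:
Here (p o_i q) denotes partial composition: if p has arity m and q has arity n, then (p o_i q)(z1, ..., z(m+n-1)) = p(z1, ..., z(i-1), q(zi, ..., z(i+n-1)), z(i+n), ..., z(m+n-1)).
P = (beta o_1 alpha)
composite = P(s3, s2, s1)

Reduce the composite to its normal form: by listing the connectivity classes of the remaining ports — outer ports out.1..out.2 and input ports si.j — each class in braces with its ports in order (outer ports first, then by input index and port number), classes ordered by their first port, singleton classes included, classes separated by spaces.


Reachability decides: close wires over beta-identified ports.
after alpha, the pattern on (s3, s2) reads {out.1} {out.2, s2.1, s2.2, s3.2} {s3.1} (out.j = its outer ports)
after beta, the pattern on (s3, s2, s1) reads {out.1} {out.2, s1.1} {s1.2} {s2.1, s2.2, s3.2} {s3.1} (out.j = its outer ports)

{out.1} {out.2, s1.1} {s1.2} {s2.1, s2.2, s3.2} {s3.1}


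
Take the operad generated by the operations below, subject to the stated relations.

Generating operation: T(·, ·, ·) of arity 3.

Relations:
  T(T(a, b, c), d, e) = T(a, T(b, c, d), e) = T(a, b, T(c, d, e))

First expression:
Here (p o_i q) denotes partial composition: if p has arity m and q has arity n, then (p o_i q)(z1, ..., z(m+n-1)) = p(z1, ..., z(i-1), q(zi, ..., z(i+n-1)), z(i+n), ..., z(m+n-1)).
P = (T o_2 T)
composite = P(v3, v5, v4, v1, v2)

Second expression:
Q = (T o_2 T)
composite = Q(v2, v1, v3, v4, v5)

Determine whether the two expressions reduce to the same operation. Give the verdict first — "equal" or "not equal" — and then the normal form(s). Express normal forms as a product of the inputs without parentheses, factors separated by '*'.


not equal: they reduce to v3 * v5 * v4 * v1 * v2 and v2 * v1 * v3 * v4 * v5

The first expression, normalized: v3 * v5 * v4 * v1 * v2
The second expression, normalized: v2 * v1 * v3 * v4 * v5
Different reductions; not equal.


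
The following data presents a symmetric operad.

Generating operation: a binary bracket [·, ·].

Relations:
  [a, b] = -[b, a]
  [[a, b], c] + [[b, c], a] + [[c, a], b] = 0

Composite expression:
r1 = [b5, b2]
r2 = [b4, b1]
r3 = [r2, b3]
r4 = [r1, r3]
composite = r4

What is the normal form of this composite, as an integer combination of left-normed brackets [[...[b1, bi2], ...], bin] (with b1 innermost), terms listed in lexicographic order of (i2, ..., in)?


-[[[[b1, b4], b3], b2], b5] + [[[[b1, b4], b3], b5], b2]

Expand each bracket as ab - ba; the b1-initial words give the coefficients.
Composite bracket: [[b5, b2], [[b4, b1], b3]]
The bracket unfolds into 16 signed words via [a, b] = ab - ba (2^4 = 16).
Words beginning with b1 determine it all:
  from b1b4b3b2b5, sign -1: term -[[[[b1, b4], b3], b2], b5]
  from b1b4b3b5b2, sign +1: term +[[[[b1, b4], b3], b5], b2]


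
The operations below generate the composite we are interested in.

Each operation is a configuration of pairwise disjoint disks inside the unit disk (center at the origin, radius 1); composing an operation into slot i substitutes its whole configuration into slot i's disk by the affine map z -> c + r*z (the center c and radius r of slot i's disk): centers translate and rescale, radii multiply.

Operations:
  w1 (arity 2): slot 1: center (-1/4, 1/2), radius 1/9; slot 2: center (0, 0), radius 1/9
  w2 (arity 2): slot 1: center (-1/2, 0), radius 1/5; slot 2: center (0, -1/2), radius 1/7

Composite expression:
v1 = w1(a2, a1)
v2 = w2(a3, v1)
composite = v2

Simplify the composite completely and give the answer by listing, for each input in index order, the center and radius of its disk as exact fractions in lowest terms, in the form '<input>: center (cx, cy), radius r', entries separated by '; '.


a1: center (0, -1/2), radius 1/63; a2: center (-1/28, -3/7), radius 1/63; a3: center (-1/2, 0), radius 1/5

Nesting under w2 composes maps z -> c + r*z down each a-path.
a3 passes through 1 substitution, ending at center (-1/2, 0), radius 1/5
a2 passes through 2 substitutions, ending at center (-1/28, -3/7), radius 1/63
a1 passes through 2 substitutions, ending at center (0, -1/2), radius 1/63


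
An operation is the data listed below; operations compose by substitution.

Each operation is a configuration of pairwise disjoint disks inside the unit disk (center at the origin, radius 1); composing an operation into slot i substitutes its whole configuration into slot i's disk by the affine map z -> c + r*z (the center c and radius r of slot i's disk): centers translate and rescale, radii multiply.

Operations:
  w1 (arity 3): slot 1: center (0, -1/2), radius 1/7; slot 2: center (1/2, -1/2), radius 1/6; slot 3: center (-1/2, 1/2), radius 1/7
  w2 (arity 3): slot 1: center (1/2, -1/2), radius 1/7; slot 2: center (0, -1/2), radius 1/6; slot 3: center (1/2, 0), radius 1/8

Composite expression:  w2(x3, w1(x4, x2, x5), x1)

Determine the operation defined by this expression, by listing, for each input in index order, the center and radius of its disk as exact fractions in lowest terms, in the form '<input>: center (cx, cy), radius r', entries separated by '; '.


x1: center (1/2, 0), radius 1/8; x2: center (1/12, -7/12), radius 1/36; x3: center (1/2, -1/2), radius 1/7; x4: center (0, -7/12), radius 1/42; x5: center (-1/12, -5/12), radius 1/42

Follow each x-input down from w2: c' goes to c + r*c', radius to r*r'.
input x3: composing its 1 substitution step yields center (1/2, -1/2), radius 1/7
input x4: composing its 2 substitution steps yields center (0, -7/12), radius 1/42
input x2: composing its 2 substitution steps yields center (1/12, -7/12), radius 1/36
input x5: composing its 2 substitution steps yields center (-1/12, -5/12), radius 1/42
input x1: composing its 1 substitution step yields center (1/2, 0), radius 1/8


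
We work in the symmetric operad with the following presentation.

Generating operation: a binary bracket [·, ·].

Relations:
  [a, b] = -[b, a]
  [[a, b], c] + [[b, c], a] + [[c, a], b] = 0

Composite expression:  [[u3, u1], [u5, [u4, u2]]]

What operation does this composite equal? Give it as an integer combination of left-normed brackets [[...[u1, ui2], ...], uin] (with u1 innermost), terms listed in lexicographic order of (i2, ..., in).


-[[[[u1, u3], u2], u4], u5] + [[[[u1, u3], u4], u2], u5] + [[[[u1, u3], u5], u2], u4] - [[[[u1, u3], u5], u4], u2]


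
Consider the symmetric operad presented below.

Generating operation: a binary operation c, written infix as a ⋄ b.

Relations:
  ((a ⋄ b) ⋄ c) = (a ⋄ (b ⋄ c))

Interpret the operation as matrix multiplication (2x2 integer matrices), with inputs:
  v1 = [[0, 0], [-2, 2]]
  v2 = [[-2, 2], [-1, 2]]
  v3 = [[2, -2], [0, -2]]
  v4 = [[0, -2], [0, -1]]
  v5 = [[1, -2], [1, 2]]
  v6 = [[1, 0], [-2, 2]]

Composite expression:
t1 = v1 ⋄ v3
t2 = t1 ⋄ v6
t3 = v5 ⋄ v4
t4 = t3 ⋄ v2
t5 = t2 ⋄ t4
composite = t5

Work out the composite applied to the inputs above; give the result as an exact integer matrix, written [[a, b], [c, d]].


[[0, 0], [0, 0]]


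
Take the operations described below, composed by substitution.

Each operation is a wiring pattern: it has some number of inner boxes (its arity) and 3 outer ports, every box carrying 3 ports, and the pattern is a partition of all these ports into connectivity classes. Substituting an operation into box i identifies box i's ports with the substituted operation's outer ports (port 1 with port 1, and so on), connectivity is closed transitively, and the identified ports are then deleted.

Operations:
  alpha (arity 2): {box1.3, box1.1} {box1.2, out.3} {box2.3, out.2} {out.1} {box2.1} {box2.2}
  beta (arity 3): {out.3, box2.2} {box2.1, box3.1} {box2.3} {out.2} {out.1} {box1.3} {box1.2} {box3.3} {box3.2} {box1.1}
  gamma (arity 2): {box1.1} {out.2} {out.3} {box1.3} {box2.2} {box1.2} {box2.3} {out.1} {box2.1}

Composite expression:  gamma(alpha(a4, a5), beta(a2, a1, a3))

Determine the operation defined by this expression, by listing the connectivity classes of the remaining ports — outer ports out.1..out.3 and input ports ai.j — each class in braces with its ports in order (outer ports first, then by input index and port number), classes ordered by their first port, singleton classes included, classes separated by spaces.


{out.1} {out.2} {out.3} {a1.1, a3.1} {a1.2} {a1.3} {a2.1} {a2.2} {a2.3} {a3.2} {a3.3} {a4.1, a4.3} {a4.2} {a5.1} {a5.2} {a5.3}

After gluing at gamma, chains via deleted ports link the a-ports.
through alpha, on inputs (a4, a5): {out.1} {out.2, a5.3} {out.3, a4.2} {a4.1, a4.3} {a5.1} {a5.2} (out.j = stage outer ports)
through beta, on inputs (a2, a1, a3): {out.1} {out.2} {out.3, a1.2} {a1.1, a3.1} {a1.3} {a2.1} {a2.2} {a2.3} {a3.2} {a3.3} (out.j = stage outer ports)
through gamma, on inputs (a4, a5, a2, a1, a3): {out.1} {out.2} {out.3} {a1.1, a3.1} {a1.2} {a1.3} {a2.1} {a2.2} {a2.3} {a3.2} {a3.3} {a4.1, a4.3} {a4.2} {a5.1} {a5.2} {a5.3} (out.j = stage outer ports)


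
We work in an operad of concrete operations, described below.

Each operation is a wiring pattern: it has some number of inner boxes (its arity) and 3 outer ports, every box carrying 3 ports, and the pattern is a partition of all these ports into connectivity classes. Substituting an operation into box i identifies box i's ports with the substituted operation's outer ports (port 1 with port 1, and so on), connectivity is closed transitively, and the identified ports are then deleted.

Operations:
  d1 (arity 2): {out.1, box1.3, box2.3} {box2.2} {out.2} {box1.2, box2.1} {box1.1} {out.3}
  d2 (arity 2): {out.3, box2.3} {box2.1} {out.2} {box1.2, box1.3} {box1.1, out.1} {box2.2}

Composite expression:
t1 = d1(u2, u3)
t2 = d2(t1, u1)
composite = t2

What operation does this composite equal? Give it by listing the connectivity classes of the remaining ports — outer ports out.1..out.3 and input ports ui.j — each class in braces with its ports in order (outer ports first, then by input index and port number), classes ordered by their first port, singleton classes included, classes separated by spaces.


Two ports join when wires chain via d2-identified ports.
after d1, the pattern on (u2, u3) reads {out.1, u2.3, u3.3} {out.2} {out.3} {u2.1} {u2.2, u3.1} {u3.2} (out.j = its outer ports)
after d2, the pattern on (u2, u3, u1) reads {out.1, u2.3, u3.3} {out.2} {out.3, u1.3} {u1.1} {u1.2} {u2.1} {u2.2, u3.1} {u3.2} (out.j = its outer ports)

{out.1, u2.3, u3.3} {out.2} {out.3, u1.3} {u1.1} {u1.2} {u2.1} {u2.2, u3.1} {u3.2}


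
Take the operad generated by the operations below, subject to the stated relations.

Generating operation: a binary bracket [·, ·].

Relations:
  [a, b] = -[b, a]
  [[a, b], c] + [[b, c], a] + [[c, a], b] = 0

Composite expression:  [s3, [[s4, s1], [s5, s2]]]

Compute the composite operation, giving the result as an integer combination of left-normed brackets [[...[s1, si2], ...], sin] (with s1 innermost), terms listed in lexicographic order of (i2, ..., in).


-[[[[s1, s4], s2], s5], s3] + [[[[s1, s4], s5], s2], s3]


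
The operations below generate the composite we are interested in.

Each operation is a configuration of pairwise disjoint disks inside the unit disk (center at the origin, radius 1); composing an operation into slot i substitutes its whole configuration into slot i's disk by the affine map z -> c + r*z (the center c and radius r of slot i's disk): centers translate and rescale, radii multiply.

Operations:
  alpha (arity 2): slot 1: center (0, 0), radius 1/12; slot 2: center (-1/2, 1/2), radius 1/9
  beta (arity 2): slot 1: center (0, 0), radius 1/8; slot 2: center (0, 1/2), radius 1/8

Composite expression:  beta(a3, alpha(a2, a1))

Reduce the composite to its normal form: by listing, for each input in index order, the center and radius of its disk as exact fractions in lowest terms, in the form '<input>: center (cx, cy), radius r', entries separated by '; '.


a1: center (-1/16, 9/16), radius 1/72; a2: center (0, 1/2), radius 1/96; a3: center (0, 0), radius 1/8

Below beta, radii multiply path by path; the a-disk centers shift.
input a3: applying the 1 nested substitution gives center (0, 0), radius 1/8
input a2: applying the 2 nested substitutions gives center (0, 1/2), radius 1/96
input a1: applying the 2 nested substitutions gives center (-1/16, 9/16), radius 1/72


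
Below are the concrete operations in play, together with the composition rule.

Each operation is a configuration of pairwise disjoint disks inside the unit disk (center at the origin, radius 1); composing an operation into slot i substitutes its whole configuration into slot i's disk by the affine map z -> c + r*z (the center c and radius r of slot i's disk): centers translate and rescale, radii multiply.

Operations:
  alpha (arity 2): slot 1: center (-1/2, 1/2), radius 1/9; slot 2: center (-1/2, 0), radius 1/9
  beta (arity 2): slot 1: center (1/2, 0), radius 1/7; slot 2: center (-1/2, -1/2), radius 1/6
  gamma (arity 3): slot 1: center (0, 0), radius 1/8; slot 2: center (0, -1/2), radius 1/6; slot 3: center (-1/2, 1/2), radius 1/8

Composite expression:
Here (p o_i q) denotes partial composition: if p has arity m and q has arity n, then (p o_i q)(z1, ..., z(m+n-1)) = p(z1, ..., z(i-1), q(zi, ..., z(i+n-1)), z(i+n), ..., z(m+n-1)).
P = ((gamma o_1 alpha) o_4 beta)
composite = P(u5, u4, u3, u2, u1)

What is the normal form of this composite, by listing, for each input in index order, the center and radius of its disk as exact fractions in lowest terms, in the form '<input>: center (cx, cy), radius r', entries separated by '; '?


u1: center (-9/16, 7/16), radius 1/48; u2: center (-7/16, 1/2), radius 1/56; u3: center (0, -1/2), radius 1/6; u4: center (-1/16, 0), radius 1/72; u5: center (-1/16, 1/16), radius 1/72

Nesting under gamma composes maps z -> c + r*z down each u-path.
input u5: applying the 2 nested substitutions gives center (-1/16, 1/16), radius 1/72
input u4: applying the 2 nested substitutions gives center (-1/16, 0), radius 1/72
input u3: applying the 1 nested substitution gives center (0, -1/2), radius 1/6
input u2: applying the 2 nested substitutions gives center (-7/16, 1/2), radius 1/56
input u1: applying the 2 nested substitutions gives center (-9/16, 7/16), radius 1/48


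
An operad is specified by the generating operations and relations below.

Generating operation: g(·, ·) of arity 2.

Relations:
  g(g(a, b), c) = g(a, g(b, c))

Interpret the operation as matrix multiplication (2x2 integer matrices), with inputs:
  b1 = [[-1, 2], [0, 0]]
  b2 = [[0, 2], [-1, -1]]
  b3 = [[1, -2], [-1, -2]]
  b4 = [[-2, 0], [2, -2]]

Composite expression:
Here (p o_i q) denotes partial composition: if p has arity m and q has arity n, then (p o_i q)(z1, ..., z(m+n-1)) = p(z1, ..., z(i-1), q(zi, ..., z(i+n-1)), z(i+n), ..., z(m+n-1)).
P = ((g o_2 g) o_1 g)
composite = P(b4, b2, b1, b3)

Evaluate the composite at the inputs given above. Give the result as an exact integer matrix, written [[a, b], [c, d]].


g(b4, b2) = [[0, -4], [2, 6]]
g(b1, b3) = [[-3, -2], [0, 0]]
g(g(b4, b2), g(b1, b3)) = [[0, 0], [-6, -4]]

[[0, 0], [-6, -4]]


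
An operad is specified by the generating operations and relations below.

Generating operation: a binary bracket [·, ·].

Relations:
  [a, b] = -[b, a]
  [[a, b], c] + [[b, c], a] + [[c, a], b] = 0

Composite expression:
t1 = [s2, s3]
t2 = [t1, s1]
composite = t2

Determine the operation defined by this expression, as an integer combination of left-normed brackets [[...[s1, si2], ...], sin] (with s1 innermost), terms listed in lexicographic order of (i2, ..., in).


-[[s1, s2], s3] + [[s1, s3], s2]


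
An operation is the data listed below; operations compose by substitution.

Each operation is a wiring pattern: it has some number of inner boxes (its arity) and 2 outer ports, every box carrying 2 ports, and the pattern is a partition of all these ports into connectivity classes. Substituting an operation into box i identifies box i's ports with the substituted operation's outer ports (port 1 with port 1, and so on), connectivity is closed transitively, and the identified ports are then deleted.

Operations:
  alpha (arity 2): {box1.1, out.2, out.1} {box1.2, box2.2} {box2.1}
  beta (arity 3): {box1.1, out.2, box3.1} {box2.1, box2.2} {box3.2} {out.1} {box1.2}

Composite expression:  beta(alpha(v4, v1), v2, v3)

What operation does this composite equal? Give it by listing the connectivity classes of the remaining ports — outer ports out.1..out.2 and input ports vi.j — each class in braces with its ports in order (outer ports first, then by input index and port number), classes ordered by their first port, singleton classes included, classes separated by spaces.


{out.1} {out.2, v3.1, v4.1} {v1.1} {v1.2, v4.2} {v2.1, v2.2} {v3.2}

Two ports join when wires chain via beta-identified ports.
the subtree at alpha composes to {out.1, out.2, v4.1} {v1.1} {v1.2, v4.2} on (v4, v1); out.j = own outer ports
the subtree at beta composes to {out.1} {out.2, v3.1, v4.1} {v1.1} {v1.2, v4.2} {v2.1, v2.2} {v3.2} on (v4, v1, v2, v3); out.j = own outer ports


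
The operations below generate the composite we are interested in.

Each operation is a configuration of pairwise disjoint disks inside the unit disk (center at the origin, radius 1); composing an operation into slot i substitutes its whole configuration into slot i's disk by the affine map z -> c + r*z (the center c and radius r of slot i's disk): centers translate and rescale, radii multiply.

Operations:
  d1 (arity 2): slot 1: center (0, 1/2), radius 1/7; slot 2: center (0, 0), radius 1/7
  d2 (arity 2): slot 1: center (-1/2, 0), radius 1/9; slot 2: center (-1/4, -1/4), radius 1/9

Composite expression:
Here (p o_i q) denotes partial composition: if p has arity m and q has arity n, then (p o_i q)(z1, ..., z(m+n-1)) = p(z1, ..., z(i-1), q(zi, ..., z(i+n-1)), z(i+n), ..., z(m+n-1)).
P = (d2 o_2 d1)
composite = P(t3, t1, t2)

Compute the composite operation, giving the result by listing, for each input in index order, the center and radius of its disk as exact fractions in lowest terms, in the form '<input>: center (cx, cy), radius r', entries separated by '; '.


t1: center (-1/4, -7/36), radius 1/63; t2: center (-1/4, -1/4), radius 1/63; t3: center (-1/2, 0), radius 1/9

Nesting under d2 composes maps z -> c + r*z down each t-path.
t3 passes through 1 substitution, ending at center (-1/2, 0), radius 1/9
t1 passes through 2 substitutions, ending at center (-1/4, -7/36), radius 1/63
t2 passes through 2 substitutions, ending at center (-1/4, -1/4), radius 1/63
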